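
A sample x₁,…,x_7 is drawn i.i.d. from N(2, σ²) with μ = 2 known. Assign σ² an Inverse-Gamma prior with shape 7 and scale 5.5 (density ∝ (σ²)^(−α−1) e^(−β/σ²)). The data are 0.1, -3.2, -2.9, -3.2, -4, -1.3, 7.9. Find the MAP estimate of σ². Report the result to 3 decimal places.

Sum of squared deviations about the known mean: SS = (0.1−2)² + (-3.2−2)² + (-2.9−2)² + (-3.2−2)² + (-4−2)² + (-1.3−2)² + (7.9−2)² = 163.4.
The Normal likelihood contributes (σ²)^(−n/2) exp(−SS/(2σ²)), so the posterior is Inverse-Gamma(α + n/2, β + SS/2) = Inverse-Gamma(10.5, 87.2).
The mode of Inverse-Gamma(a, b) is b/(a+1) = 87.2/11.5 ≈ 7.583.

σ̂²_MAP = 7.583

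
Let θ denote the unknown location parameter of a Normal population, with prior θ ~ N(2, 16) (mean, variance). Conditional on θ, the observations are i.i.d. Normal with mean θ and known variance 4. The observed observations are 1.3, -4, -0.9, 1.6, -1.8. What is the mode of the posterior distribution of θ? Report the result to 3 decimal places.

n = 5; x̄ = (1.3 + (-4) + (-0.9) + 1.6 + (-1.8))/5 = -3.8/5 = -0.76.
For a Normal prior and Normal likelihood with known variance, the posterior is Normal; its mode equals its mean, the precision-weighted average.
Prior precision 1/σ₀² = 1/16 = 0.0625; data precision n/σ² = 5/4 = 1.25.
θ̂ = (0.0625·2 + 1.25·(-0.76)) / (0.0625 + 1.25) = (-0.825)/1.3125 = -22/35 ≈ -0.629.

θ̂_MAP = -0.629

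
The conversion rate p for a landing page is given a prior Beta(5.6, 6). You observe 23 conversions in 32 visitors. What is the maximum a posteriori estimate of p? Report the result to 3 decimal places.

p̂_MAP = 0.663

Prior: Beta(5.6, 6).
Data: 23 successes in 32 trials. The binomial likelihood contributes p^23(1−p)^9, so the posterior is Beta(5.6+23, 6+9) = Beta(28.6, 15).
For Beta(a, b) with a, b > 1 the mode is (a−1)/(a+b−2) = 27.6/41.6 ≈ 0.663.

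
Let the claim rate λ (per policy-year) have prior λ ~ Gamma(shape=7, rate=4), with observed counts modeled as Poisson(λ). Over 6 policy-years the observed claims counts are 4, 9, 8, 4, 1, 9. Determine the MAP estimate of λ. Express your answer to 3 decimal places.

Σxᵢ = 4+9+8+4+1+9 = 35, with n = 6.
Posterior ∝ λ^6e^(−4λ) · λ^35e^(−6λ) = λ^41e^(−10λ), i.e. Gamma(shape=42, rate=10).
The mode of a Gamma(a, b) with a ≥ 1 (shape–rate) is (a−1)/b = 41/10 ≈ 4.100.

λ̂_MAP = 4.100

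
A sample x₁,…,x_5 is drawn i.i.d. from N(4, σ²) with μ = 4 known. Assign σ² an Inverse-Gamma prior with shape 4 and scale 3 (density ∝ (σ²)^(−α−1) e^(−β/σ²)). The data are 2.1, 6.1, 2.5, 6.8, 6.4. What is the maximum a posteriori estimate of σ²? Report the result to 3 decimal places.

Sum of squared deviations about the known mean: SS = (2.1−4)² + (6.1−4)² + (2.5−4)² + (6.8−4)² + (6.4−4)² = 23.87.
The Normal likelihood contributes (σ²)^(−n/2) exp(−SS/(2σ²)), so the posterior is Inverse-Gamma(α + n/2, β + SS/2) = Inverse-Gamma(6.5, 14.935).
The mode of Inverse-Gamma(a, b) is b/(a+1) = 14.935/7.5 ≈ 1.991.

σ̂²_MAP = 1.991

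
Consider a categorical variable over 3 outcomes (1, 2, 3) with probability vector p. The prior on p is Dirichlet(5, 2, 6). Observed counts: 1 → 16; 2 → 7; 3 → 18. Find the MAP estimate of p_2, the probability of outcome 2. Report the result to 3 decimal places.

MAP estimate: 0.157

The posterior is Dirichlet(αᵢ + nᵢ) = Dirichlet(21, 9, 24).
For a Dirichlet(a₁,…,a_K) with all aᵢ > 1, the mode has j-th component (aⱼ − 1)/(Σaᵢ − K).
Here Σaᵢ = 54 and K = 3, so p_2 = (9 − 1)/(54 − 3) = 8/51 ≈ 0.157.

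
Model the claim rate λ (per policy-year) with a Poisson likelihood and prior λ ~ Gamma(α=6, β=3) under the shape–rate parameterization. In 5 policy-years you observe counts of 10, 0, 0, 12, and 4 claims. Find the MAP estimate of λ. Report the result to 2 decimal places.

λ̂_MAP = 3.88

Σxᵢ = 10+0+0+12+4 = 26, with n = 5.
Posterior ∝ λ^5e^(−3λ) · λ^26e^(−5λ) = λ^31e^(−8λ), i.e. Gamma(shape=32, rate=8).
The mode of a Gamma(a, b) with a ≥ 1 (shape–rate) is (a−1)/b = 31/8 ≈ 3.88.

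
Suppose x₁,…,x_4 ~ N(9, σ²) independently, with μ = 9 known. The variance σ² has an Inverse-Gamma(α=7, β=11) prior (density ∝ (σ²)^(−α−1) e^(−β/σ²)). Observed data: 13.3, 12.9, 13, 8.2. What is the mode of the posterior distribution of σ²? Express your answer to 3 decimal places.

σ̂²_MAP = 3.617

Sum of squared deviations about the known mean: SS = (13.3−9)² + (12.9−9)² + (13−9)² + (8.2−9)² = 50.34.
The Normal likelihood contributes (σ²)^(−n/2) exp(−SS/(2σ²)), so the posterior is Inverse-Gamma(α + n/2, β + SS/2) = Inverse-Gamma(9, 36.17).
The mode of Inverse-Gamma(a, b) is b/(a+1) = 36.17/10 ≈ 3.617.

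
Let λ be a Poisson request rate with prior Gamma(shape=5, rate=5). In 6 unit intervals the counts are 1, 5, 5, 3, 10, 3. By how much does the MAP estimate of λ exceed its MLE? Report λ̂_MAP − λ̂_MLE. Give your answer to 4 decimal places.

MAP − MLE = -1.6818

Σxᵢ = 27. Posterior is Gamma(32, 11); MAP = (32−1)/11 = 31/11 ≈ 2.81818.
MLE = x̄ = 27/6 ≈ 4.50000.
Difference = 31/11 − 27/6 = -37/22 ≈ -1.6818.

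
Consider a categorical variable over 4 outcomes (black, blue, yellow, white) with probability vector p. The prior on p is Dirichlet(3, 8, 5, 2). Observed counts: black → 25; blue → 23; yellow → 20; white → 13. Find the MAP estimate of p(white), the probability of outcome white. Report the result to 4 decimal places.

MAP estimate of p(white) = 0.1474

The posterior is Dirichlet(αᵢ + nᵢ) = Dirichlet(28, 31, 25, 15).
For a Dirichlet(a₁,…,a_K) with all aᵢ > 1, the mode has j-th component (aⱼ − 1)/(Σaᵢ − K).
Here Σaᵢ = 99 and K = 4, so p(white) = (15 − 1)/(99 − 4) = 14/95 ≈ 0.1474.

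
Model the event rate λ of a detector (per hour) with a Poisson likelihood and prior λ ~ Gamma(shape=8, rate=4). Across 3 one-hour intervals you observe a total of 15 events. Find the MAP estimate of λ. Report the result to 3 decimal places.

λ̂_MAP = 3.143

Σxᵢ = 15, n = 3.
Posterior ∝ λ^7e^(−4λ) · λ^15e^(−3λ) = λ^22e^(−7λ), i.e. Gamma(shape=23, rate=7).
The mode of a Gamma(a, b) with a ≥ 1 (shape–rate) is (a−1)/b = 22/7 ≈ 3.143.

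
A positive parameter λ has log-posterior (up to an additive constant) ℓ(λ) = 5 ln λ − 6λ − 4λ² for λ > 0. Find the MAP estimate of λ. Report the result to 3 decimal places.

λ̂_MAP = 0.500

ℓ'(λ) = 5/λ − 6 − 8λ. Setting this to zero and multiplying by λ: 8λ² + 6λ − 5 = 0.
λ = (−6 + √(6² + 4·8·5)) / (2·8) = (−6 + √196) / 16 = (−6 + 14)/16 = 1/2.
ℓ''(λ) = −5/λ² − 8 < 0, confirming a maximum.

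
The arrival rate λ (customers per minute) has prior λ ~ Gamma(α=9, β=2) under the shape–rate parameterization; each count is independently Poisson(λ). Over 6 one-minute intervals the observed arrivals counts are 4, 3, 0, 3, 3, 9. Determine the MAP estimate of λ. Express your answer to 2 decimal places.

Σxᵢ = 4+3+0+3+3+9 = 22, with n = 6.
Posterior ∝ λ^8e^(−2λ) · λ^22e^(−6λ) = λ^30e^(−8λ), i.e. Gamma(shape=31, rate=8).
The mode of a Gamma(a, b) with a ≥ 1 (shape–rate) is (a−1)/b = 30/8 ≈ 3.75.

λ̂_MAP = 3.75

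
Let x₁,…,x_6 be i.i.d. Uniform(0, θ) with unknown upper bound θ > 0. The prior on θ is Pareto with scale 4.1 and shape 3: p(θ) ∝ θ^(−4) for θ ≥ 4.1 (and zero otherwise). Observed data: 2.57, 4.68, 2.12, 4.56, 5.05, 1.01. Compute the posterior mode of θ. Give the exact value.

The Uniform(0, θ) likelihood is θ^(−n) for θ ≥ max(xᵢ), zero otherwise. Here max(xᵢ) = 5.05.
Posterior ∝ θ^(−4) · θ^(−6) = θ^(−10) on θ ≥ max(4.1, 5.05) = 5.05.
This density is strictly decreasing in θ, so the posterior mode lies at the lower boundary of the support.

θ̂_MAP = 5.05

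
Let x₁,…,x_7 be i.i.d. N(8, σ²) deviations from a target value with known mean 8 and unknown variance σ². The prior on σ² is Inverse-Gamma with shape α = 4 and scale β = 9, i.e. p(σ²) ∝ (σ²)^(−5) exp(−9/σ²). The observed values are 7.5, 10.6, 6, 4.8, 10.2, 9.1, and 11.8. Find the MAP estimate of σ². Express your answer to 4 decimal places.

Sum of squared deviations about the known mean: SS = (7.5−8)² + (10.6−8)² + (6−8)² + (4.8−8)² + (10.2−8)² + (9.1−8)² + (11.8−8)² = 41.74.
The Normal likelihood contributes (σ²)^(−n/2) exp(−SS/(2σ²)), so the posterior is Inverse-Gamma(α + n/2, β + SS/2) = Inverse-Gamma(7.5, 29.87).
The mode of Inverse-Gamma(a, b) is b/(a+1) = 29.87/8.5 ≈ 3.5141.

σ̂²_MAP = 3.5141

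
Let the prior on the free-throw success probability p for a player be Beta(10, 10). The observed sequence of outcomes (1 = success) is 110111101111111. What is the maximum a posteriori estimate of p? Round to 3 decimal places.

p̂_MAP = 0.667

Prior: Beta(10, 10).
Data: 13 successes in 15 trials (from the sequence). The binomial likelihood contributes p^13(1−p)^2, so the posterior is Beta(10+13, 10+2) = Beta(23, 12).
For Beta(a, b) with a, b > 1 the mode is (a−1)/(a+b−2) = 22/33 ≈ 0.667.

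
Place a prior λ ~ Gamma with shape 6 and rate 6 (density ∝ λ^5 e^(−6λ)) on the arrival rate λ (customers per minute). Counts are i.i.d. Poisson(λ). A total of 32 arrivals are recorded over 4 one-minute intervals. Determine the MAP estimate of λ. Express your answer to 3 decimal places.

Σxᵢ = 32, n = 4.
Posterior ∝ λ^5e^(−6λ) · λ^32e^(−4λ) = λ^37e^(−10λ), i.e. Gamma(shape=38, rate=10).
The mode of a Gamma(a, b) with a ≥ 1 (shape–rate) is (a−1)/b = 37/10 ≈ 3.700.

λ̂_MAP = 3.700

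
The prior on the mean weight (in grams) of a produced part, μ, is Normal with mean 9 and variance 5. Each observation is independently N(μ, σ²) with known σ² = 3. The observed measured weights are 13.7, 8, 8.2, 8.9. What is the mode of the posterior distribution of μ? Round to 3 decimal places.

n = 4; x̄ = (13.7 + 8 + 8.2 + 8.9)/4 = 38.8/4 = 9.7.
For a Normal prior and Normal likelihood with known variance, the posterior is Normal; its mode equals its mean, the precision-weighted average.
Prior precision 1/σ₀² = 1/5 = 0.2; data precision n/σ² = 4/3.
μ̂ = (0.2·9 + (4/3)·9.7) / (0.2 + 4/3) = (221/15)/(23/15) = 221/23 ≈ 9.609.

μ̂_MAP = 9.609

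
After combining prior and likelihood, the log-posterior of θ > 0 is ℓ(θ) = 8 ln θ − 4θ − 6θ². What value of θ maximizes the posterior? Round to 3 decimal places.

θ̂_MAP = 0.667

ℓ'(θ) = 8/θ − 4 − 12θ. Setting this to zero and multiplying by θ: 12θ² + 4θ − 8 = 0.
θ = (−4 + √(4² + 4·12·8)) / (2·12) = (−4 + √400) / 24 = (−4 + 20)/24 = 2/3.
ℓ''(θ) = −8/θ² − 12 < 0, confirming a maximum.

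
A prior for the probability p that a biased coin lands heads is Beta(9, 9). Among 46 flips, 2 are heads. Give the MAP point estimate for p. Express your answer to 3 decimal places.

Prior: Beta(9, 9).
Data: 2 successes in 46 trials. The binomial likelihood contributes p^2(1−p)^44, so the posterior is Beta(9+2, 9+44) = Beta(11, 53).
For Beta(a, b) with a, b > 1 the mode is (a−1)/(a+b−2) = 10/62 ≈ 0.161.

p̂_MAP = 0.161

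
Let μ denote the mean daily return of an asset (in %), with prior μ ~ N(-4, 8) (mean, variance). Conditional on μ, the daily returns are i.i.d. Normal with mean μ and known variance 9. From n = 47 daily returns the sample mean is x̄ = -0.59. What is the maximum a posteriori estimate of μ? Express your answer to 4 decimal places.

μ̂_MAP = -0.6697

n = 47, x̄ = -0.59.
For a Normal prior and Normal likelihood with known variance, the posterior is Normal; its mode equals its mean, the precision-weighted average.
Prior precision 1/σ₀² = 1/8 = 0.125; data precision n/σ² = 47/9.
μ̂ = (0.125·(-4) + (47/9)·(-0.59)) / (0.125 + 47/9) = (-3223/900)/(385/72) = -586/875 ≈ -0.6697.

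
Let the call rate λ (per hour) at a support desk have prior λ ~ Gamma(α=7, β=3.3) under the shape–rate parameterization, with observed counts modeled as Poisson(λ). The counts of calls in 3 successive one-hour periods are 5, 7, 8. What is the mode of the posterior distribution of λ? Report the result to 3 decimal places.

Σxᵢ = 5+7+8 = 20, with n = 3.
Posterior ∝ λ^6e^(−3.3λ) · λ^20e^(−3λ) = λ^26e^(−6.3λ), i.e. Gamma(shape=27, rate=6.3).
The mode of a Gamma(a, b) with a ≥ 1 (shape–rate) is (a−1)/b = 26/6.3 ≈ 4.127.

λ̂_MAP = 4.127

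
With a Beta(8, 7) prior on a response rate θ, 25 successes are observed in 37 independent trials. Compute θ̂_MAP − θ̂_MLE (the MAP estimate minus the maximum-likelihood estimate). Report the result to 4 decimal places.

Posterior is Beta(33, 19); MAP = (33−1)/(52−2) = 32/50 ≈ 0.64000.
MLE ignores the prior: θ̂_MLE = k/n = 25/37 ≈ 0.67568.
Difference = 32/50 − 25/37 = -33/925 ≈ -0.0357.

MAP − MLE = -0.0357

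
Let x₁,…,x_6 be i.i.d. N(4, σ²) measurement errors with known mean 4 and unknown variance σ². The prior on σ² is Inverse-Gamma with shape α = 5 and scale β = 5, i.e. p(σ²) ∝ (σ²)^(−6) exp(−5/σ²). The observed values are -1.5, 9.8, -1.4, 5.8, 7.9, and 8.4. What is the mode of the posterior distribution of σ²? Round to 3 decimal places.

σ̂²_MAP = 7.826

Sum of squared deviations about the known mean: SS = (-1.5−4)² + (9.8−4)² + (-1.4−4)² + (5.8−4)² + (7.9−4)² + (8.4−4)² = 130.86.
The Normal likelihood contributes (σ²)^(−n/2) exp(−SS/(2σ²)), so the posterior is Inverse-Gamma(α + n/2, β + SS/2) = Inverse-Gamma(8, 70.43).
The mode of Inverse-Gamma(a, b) is b/(a+1) = 70.43/9 ≈ 7.826.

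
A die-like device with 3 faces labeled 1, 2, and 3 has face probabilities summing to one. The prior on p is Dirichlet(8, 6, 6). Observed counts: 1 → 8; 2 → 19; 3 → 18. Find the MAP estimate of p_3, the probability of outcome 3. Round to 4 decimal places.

MAP estimate: 0.3710

The posterior is Dirichlet(αᵢ + nᵢ) = Dirichlet(16, 25, 24).
For a Dirichlet(a₁,…,a_K) with all aᵢ > 1, the mode has j-th component (aⱼ − 1)/(Σaᵢ − K).
Here Σaᵢ = 65 and K = 3, so p_3 = (24 − 1)/(65 − 3) = 23/62 ≈ 0.3710.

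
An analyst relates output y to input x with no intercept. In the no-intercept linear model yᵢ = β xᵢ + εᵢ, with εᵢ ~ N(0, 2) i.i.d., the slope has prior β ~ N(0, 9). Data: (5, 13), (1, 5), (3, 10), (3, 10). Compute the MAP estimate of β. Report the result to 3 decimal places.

log p(β | y) = −Σ(yᵢ − βxᵢ)²/(2·2) − β²/(2·9) + const.
Setting the derivative to zero: Σxᵢ(yᵢ − βxᵢ)/2 − β/9 = 0, so β = Σxᵢyᵢ / (Σxᵢ² + σ²/τ²).
Σxᵢyᵢ = 5·13 + 1·5 + 3·10 + 3·10 = 130; Σxᵢ² = 44; σ²/τ² = 2/9.
β̂_MAP = 130 / (44 + 2/9) = 130/(398/9) = 585/199 ≈ 2.940.

β̂_MAP = 2.940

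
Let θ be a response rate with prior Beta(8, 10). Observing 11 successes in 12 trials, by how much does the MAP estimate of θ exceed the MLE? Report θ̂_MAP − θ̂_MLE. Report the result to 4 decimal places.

MAP − MLE = -0.2738

Posterior is Beta(19, 11); MAP = (19−1)/(30−2) = 18/28 ≈ 0.64286.
MLE ignores the prior: θ̂_MLE = k/n = 11/12 ≈ 0.91667.
Difference = 18/28 − 11/12 = -23/84 ≈ -0.2738.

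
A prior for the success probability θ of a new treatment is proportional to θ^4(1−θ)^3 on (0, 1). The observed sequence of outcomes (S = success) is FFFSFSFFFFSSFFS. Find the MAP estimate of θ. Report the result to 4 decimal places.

The prior density ∝ θ^4(1−θ)^3 is the kernel of Beta(5, 4).
Data: 5 successes in 15 trials (from the sequence). The binomial likelihood contributes θ^5(1−θ)^10, so the posterior is Beta(5+5, 4+10) = Beta(10, 14).
For Beta(a, b) with a, b > 1 the mode is (a−1)/(a+b−2) = 9/22 ≈ 0.4091.

θ̂_MAP = 0.4091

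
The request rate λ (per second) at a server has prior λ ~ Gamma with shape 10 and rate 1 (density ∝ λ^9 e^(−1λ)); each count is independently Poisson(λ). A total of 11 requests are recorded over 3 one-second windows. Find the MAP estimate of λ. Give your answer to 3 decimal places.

λ̂_MAP = 5.000

Σxᵢ = 11, n = 3.
Posterior ∝ λ^9e^(−1λ) · λ^11e^(−3λ) = λ^20e^(−4λ), i.e. Gamma(shape=21, rate=4).
The mode of a Gamma(a, b) with a ≥ 1 (shape–rate) is (a−1)/b = 20/4 ≈ 5.000.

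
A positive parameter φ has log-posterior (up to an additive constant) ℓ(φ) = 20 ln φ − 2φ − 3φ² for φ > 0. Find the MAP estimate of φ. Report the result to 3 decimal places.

ℓ'(φ) = 20/φ − 2 − 6φ. Setting this to zero and multiplying by φ: 6φ² + 2φ − 20 = 0.
φ = (−2 + √(2² + 4·6·20)) / (2·6) = (−2 + √484) / 12 = (−2 + 22)/12 = 5/3.
ℓ''(φ) = −20/φ² − 6 < 0, confirming a maximum.

φ̂_MAP = 1.667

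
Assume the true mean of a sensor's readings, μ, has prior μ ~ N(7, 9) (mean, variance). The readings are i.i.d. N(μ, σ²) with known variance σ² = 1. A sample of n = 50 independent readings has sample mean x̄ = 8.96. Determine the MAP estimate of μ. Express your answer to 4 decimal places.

μ̂_MAP = 8.9557

n = 50, x̄ = 8.96.
For a Normal prior and Normal likelihood with known variance, the posterior is Normal; its mode equals its mean, the precision-weighted average.
Prior precision 1/σ₀² = 1/9; data precision n/σ² = 50/1 = 50.
μ̂ = ((1/9)·7 + 50·8.96) / (1/9 + 50) = (4039/9)/(451/9) = 4039/451 ≈ 8.9557.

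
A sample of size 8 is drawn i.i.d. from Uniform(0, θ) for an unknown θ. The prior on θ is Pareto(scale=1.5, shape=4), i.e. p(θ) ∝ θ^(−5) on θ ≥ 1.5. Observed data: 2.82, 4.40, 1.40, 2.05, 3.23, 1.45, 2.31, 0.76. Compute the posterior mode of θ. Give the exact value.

θ̂_MAP = 4.40

The Uniform(0, θ) likelihood is θ^(−n) for θ ≥ max(xᵢ), zero otherwise. Here max(xᵢ) = 4.40.
Posterior ∝ θ^(−5) · θ^(−8) = θ^(−13) on θ ≥ max(1.5, 4.40) = 4.40.
This density is strictly decreasing in θ, so the posterior mode lies at the lower boundary of the support.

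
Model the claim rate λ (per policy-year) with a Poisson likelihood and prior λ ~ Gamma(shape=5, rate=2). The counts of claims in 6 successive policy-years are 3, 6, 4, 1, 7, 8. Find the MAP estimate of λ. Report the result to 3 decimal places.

Σxᵢ = 3+6+4+1+7+8 = 29, with n = 6.
Posterior ∝ λ^4e^(−2λ) · λ^29e^(−6λ) = λ^33e^(−8λ), i.e. Gamma(shape=34, rate=8).
The mode of a Gamma(a, b) with a ≥ 1 (shape–rate) is (a−1)/b = 33/8 ≈ 4.125.

λ̂_MAP = 4.125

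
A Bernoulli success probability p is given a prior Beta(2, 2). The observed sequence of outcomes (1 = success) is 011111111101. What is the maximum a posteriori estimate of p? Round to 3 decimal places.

p̂_MAP = 0.786

Prior: Beta(2, 2).
Data: 10 successes in 12 trials (from the sequence). The binomial likelihood contributes p^10(1−p)^2, so the posterior is Beta(2+10, 2+2) = Beta(12, 4).
For Beta(a, b) with a, b > 1 the mode is (a−1)/(a+b−2) = 11/14 ≈ 0.786.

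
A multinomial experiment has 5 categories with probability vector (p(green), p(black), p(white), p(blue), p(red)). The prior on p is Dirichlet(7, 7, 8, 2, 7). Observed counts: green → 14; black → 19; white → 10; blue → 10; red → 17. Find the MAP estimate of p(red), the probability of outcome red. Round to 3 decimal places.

MAP estimate of p(red) = 0.240

The posterior is Dirichlet(αᵢ + nᵢ) = Dirichlet(21, 26, 18, 12, 24).
For a Dirichlet(a₁,…,a_K) with all aᵢ > 1, the mode has j-th component (aⱼ − 1)/(Σaᵢ − K).
Here Σaᵢ = 101 and K = 5, so p(red) = (24 − 1)/(101 − 5) = 23/96 ≈ 0.240.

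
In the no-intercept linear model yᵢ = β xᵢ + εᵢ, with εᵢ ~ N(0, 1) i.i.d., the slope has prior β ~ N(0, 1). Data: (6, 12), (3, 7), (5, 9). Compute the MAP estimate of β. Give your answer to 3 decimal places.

log p(β | y) = −Σ(yᵢ − βxᵢ)²/(2·1) − β²/(2·1) + const.
Setting the derivative to zero: Σxᵢ(yᵢ − βxᵢ)/1 − β/1 = 0, so β = Σxᵢyᵢ / (Σxᵢ² + σ²/τ²).
Σxᵢyᵢ = 6·12 + 3·7 + 5·9 = 138; Σxᵢ² = 70; σ²/τ² = 1.
β̂_MAP = 138 / (70 + 1) = 138/71 ≈ 1.944.

β̂_MAP = 1.944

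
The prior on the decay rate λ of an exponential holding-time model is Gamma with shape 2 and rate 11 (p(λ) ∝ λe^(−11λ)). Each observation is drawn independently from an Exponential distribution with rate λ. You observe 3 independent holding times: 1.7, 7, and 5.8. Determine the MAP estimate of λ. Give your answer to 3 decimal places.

λ̂_MAP = 0.157

The Exponential(rate=λ) likelihood is ∝ λ^n e^(−λΣtᵢ). Here n = 3 and Σtᵢ = 1.7 + 7 + 5.8 = 14.5.
Posterior ∝ λe^(−11λ) · λ^3e^(−14.5λ) = λ^4e^(−25.5λ), i.e. Gamma(5, 25.5).
Mode = (a−1)/b = 4/25.5 ≈ 0.157.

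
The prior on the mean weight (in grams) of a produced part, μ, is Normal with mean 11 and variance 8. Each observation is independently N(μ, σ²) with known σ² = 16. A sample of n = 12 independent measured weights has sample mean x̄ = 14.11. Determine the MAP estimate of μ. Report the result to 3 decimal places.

μ̂_MAP = 13.666

n = 12, x̄ = 14.11.
For a Normal prior and Normal likelihood with known variance, the posterior is Normal; its mode equals its mean, the precision-weighted average.
Prior precision 1/σ₀² = 1/8 = 0.125; data precision n/σ² = 12/16 = 0.75.
μ̂ = (0.125·11 + 0.75·14.11) / (0.125 + 0.75) = 11.9575/0.875 = 4783/350 ≈ 13.666.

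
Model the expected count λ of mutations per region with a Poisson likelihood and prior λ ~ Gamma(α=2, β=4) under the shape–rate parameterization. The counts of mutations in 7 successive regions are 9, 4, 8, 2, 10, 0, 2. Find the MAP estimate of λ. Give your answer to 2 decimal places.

Σxᵢ = 9+4+8+2+10+0+2 = 35, with n = 7.
Posterior ∝ λe^(−4λ) · λ^35e^(−7λ) = λ^36e^(−11λ), i.e. Gamma(shape=37, rate=11).
The mode of a Gamma(a, b) with a ≥ 1 (shape–rate) is (a−1)/b = 36/11 ≈ 3.27.

λ̂_MAP = 3.27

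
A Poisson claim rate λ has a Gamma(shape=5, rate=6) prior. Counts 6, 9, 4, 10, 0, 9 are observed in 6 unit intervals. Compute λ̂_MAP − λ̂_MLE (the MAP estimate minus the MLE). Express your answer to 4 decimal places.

Σxᵢ = 38. Posterior is Gamma(43, 12); MAP = (43−1)/12 = 42/12 ≈ 3.50000.
MLE = x̄ = 38/6 ≈ 6.33333.
Difference = 42/12 − 38/6 = -17/6 ≈ -2.8333.

MAP − MLE = -2.8333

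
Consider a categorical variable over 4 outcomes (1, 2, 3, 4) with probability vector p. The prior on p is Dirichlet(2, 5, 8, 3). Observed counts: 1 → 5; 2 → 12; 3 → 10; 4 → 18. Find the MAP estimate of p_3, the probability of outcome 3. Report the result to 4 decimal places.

The posterior is Dirichlet(αᵢ + nᵢ) = Dirichlet(7, 17, 18, 21).
For a Dirichlet(a₁,…,a_K) with all aᵢ > 1, the mode has j-th component (aⱼ − 1)/(Σaᵢ − K).
Here Σaᵢ = 63 and K = 4, so p_3 = (18 − 1)/(63 − 4) = 17/59 ≈ 0.2881.

MAP estimate: 0.2881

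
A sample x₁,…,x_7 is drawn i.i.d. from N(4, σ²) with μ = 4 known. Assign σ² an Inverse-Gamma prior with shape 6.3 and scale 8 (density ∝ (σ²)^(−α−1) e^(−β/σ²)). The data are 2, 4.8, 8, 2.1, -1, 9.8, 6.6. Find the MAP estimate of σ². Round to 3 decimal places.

Sum of squared deviations about the known mean: SS = (2−4)² + (4.8−4)² + (8−4)² + (2.1−4)² + (-1−4)² + (9.8−4)² + (6.6−4)² = 89.65.
The Normal likelihood contributes (σ²)^(−n/2) exp(−SS/(2σ²)), so the posterior is Inverse-Gamma(α + n/2, β + SS/2) = Inverse-Gamma(9.8, 52.825).
The mode of Inverse-Gamma(a, b) is b/(a+1) = 52.825/10.8 ≈ 4.891.

σ̂²_MAP = 4.891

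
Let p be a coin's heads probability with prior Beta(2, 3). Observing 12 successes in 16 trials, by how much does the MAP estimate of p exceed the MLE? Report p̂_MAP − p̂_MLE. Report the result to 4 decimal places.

MAP − MLE = -0.0658

Posterior is Beta(14, 7); MAP = (14−1)/(21−2) = 13/19 ≈ 0.68421.
MLE ignores the prior: p̂_MLE = k/n = 12/16 ≈ 0.75000.
Difference = 13/19 − 12/16 = -5/76 ≈ -0.0658.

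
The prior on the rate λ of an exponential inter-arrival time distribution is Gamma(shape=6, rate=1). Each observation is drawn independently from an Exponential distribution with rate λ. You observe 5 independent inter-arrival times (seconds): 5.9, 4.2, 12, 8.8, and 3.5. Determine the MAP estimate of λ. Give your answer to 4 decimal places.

λ̂_MAP = 0.2825

The Exponential(rate=λ) likelihood is ∝ λ^n e^(−λΣtᵢ). Here n = 5 and Σtᵢ = 5.9 + 4.2 + 12 + 8.8 + 3.5 = 34.4.
Posterior ∝ λ^5e^(−1λ) · λ^5e^(−34.4λ) = λ^10e^(−35.4λ), i.e. Gamma(11, 35.4).
Mode = (a−1)/b = 10/35.4 ≈ 0.2825.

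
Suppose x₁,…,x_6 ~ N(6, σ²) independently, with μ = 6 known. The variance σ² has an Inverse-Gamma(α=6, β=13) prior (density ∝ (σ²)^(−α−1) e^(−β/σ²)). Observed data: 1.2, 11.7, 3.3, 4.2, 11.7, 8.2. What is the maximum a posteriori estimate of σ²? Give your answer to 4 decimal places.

σ̂²_MAP = 6.4695

Sum of squared deviations about the known mean: SS = (1.2−6)² + (11.7−6)² + (3.3−6)² + (4.2−6)² + (11.7−6)² + (8.2−6)² = 103.39.
The Normal likelihood contributes (σ²)^(−n/2) exp(−SS/(2σ²)), so the posterior is Inverse-Gamma(α + n/2, β + SS/2) = Inverse-Gamma(9, 64.695).
The mode of Inverse-Gamma(a, b) is b/(a+1) = 64.695/10 ≈ 6.4695.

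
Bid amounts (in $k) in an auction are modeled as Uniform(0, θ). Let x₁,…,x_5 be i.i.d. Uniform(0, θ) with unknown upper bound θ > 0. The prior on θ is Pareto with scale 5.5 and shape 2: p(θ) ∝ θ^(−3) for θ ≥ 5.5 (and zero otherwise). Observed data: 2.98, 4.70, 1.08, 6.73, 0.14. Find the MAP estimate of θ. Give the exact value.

θ̂_MAP = 6.73

The Uniform(0, θ) likelihood is θ^(−n) for θ ≥ max(xᵢ), zero otherwise. Here max(xᵢ) = 6.73.
Posterior ∝ θ^(−3) · θ^(−5) = θ^(−8) on θ ≥ max(5.5, 6.73) = 6.73.
This density is strictly decreasing in θ, so the posterior mode lies at the lower boundary of the support.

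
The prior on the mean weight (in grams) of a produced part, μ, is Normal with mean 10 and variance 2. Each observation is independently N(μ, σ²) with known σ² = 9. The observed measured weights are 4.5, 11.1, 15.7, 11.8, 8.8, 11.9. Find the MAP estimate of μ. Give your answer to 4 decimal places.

n = 6; x̄ = (4.5 + 11.1 + 15.7 + 11.8 + 8.8 + 11.9)/6 = 63.8/6 = 319/30 ≈ 10.6333.
For a Normal prior and Normal likelihood with known variance, the posterior is Normal; its mode equals its mean, the precision-weighted average.
Prior precision 1/σ₀² = 1/2 = 0.5; data precision n/σ² = 6/9 = 2/3.
μ̂ = (0.5·10 + (2/3)·(319/30)) / (0.5 + 2/3) = (544/45)/(7/6) = 1088/105 ≈ 10.3619.

μ̂_MAP = 10.3619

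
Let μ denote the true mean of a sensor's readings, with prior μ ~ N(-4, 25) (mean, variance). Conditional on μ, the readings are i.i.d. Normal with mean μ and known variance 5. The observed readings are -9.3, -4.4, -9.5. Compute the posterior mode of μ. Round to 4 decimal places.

μ̂_MAP = -7.5000

n = 3; x̄ = ((-9.3) + (-4.4) + (-9.5))/3 = -23.2/3 = -116/15 ≈ -7.7333.
For a Normal prior and Normal likelihood with known variance, the posterior is Normal; its mode equals its mean, the precision-weighted average.
Prior precision 1/σ₀² = 1/25 = 0.04; data precision n/σ² = 3/5 = 0.6.
μ̂ = (0.04·(-4) + 0.6·(-116/15)) / (0.04 + 0.6) = (-4.8)/0.64 = -7.5000.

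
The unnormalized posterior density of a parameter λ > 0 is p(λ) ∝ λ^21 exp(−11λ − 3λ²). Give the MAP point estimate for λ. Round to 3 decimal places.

λ̂_MAP = 1.167

ℓ'(λ) = 21/λ − 11 − 6λ. Setting this to zero and multiplying by λ: 6λ² + 11λ − 21 = 0.
λ = (−11 + √(11² + 4·6·21)) / (2·6) = (−11 + √625) / 12 = (−11 + 25)/12 = 7/6.
ℓ''(λ) = −21/λ² − 6 < 0, confirming a maximum.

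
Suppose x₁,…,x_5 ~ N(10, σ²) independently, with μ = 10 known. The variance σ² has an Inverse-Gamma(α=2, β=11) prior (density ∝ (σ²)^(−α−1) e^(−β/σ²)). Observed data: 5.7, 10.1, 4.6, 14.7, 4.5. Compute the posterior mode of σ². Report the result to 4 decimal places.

σ̂²_MAP = 11.0909

Sum of squared deviations about the known mean: SS = (5.7−10)² + (10.1−10)² + (4.6−10)² + (14.7−10)² + (4.5−10)² = 100.
The Normal likelihood contributes (σ²)^(−n/2) exp(−SS/(2σ²)), so the posterior is Inverse-Gamma(α + n/2, β + SS/2) = Inverse-Gamma(4.5, 61).
The mode of Inverse-Gamma(a, b) is b/(a+1) = 61/5.5 ≈ 11.0909.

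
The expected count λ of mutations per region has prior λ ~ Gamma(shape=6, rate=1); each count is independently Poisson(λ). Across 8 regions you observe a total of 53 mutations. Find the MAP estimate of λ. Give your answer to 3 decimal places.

Σxᵢ = 53, n = 8.
Posterior ∝ λ^5e^(−1λ) · λ^53e^(−8λ) = λ^58e^(−9λ), i.e. Gamma(shape=59, rate=9).
The mode of a Gamma(a, b) with a ≥ 1 (shape–rate) is (a−1)/b = 58/9 ≈ 6.444.

λ̂_MAP = 6.444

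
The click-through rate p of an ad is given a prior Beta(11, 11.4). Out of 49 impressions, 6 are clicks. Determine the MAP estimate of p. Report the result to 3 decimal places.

Prior: Beta(11, 11.4).
Data: 6 successes in 49 trials. The binomial likelihood contributes p^6(1−p)^43, so the posterior is Beta(11+6, 11.4+43) = Beta(17, 54.4).
For Beta(a, b) with a, b > 1 the mode is (a−1)/(a+b−2) = 16/69.4 ≈ 0.231.

p̂_MAP = 0.231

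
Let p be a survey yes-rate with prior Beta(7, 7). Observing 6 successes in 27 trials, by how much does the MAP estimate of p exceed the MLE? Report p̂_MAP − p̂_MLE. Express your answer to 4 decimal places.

Posterior is Beta(13, 28); MAP = (13−1)/(41−2) = 12/39 ≈ 0.30769.
MLE ignores the prior: p̂_MLE = k/n = 6/27 ≈ 0.22222.
Difference = 12/39 − 6/27 = 10/117 ≈ 0.0855.

MAP − MLE = 0.0855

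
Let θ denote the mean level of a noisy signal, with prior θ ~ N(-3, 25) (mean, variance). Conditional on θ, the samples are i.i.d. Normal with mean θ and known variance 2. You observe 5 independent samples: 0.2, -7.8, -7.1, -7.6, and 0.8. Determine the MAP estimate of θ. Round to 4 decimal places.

θ̂_MAP = -4.2795

n = 5; x̄ = (0.2 + (-7.8) + (-7.1) + (-7.6) + 0.8)/5 = -21.5/5 = -4.3.
For a Normal prior and Normal likelihood with known variance, the posterior is Normal; its mode equals its mean, the precision-weighted average.
Prior precision 1/σ₀² = 1/25 = 0.04; data precision n/σ² = 5/2 = 2.5.
θ̂ = (0.04·(-3) + 2.5·(-4.3)) / (0.04 + 2.5) = (-10.87)/2.54 = -1087/254 ≈ -4.2795.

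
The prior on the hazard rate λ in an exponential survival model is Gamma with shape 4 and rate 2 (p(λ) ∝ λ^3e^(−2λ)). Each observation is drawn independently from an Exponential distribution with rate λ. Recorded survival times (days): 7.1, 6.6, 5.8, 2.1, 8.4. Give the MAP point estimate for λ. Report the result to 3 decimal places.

λ̂_MAP = 0.250

The Exponential(rate=λ) likelihood is ∝ λ^n e^(−λΣtᵢ). Here n = 5 and Σtᵢ = 7.1 + 6.6 + 5.8 + 2.1 + 8.4 = 30.
Posterior ∝ λ^3e^(−2λ) · λ^5e^(−30λ) = λ^8e^(−32λ), i.e. Gamma(9, 32).
Mode = (a−1)/b = 8/32 ≈ 0.250.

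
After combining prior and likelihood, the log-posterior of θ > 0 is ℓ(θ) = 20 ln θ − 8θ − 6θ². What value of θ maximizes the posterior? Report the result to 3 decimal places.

θ̂_MAP = 1.000

ℓ'(θ) = 20/θ − 8 − 12θ. Setting this to zero and multiplying by θ: 12θ² + 8θ − 20 = 0.
θ = (−8 + √(8² + 4·12·20)) / (2·12) = (−8 + √1024) / 24 = (−8 + 32)/24 = 1.
ℓ''(θ) = −20/θ² − 12 < 0, confirming a maximum.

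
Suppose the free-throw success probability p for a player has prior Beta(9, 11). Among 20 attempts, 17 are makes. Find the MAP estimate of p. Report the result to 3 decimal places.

p̂_MAP = 0.658

Prior: Beta(9, 11).
Data: 17 successes in 20 trials. The binomial likelihood contributes p^17(1−p)^3, so the posterior is Beta(9+17, 11+3) = Beta(26, 14).
For Beta(a, b) with a, b > 1 the mode is (a−1)/(a+b−2) = 25/38 ≈ 0.658.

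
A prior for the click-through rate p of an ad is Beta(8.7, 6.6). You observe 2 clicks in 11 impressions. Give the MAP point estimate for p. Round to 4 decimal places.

Prior: Beta(8.7, 6.6).
Data: 2 successes in 11 trials. The binomial likelihood contributes p^2(1−p)^9, so the posterior is Beta(8.7+2, 6.6+9) = Beta(10.7, 15.6).
For Beta(a, b) with a, b > 1 the mode is (a−1)/(a+b−2) = 9.7/24.3 ≈ 0.3992.

p̂_MAP = 0.3992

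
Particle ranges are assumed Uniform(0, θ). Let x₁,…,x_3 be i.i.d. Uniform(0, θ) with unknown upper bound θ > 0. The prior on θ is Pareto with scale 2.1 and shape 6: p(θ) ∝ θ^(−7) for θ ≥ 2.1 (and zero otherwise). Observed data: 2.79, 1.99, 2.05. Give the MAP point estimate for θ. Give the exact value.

The Uniform(0, θ) likelihood is θ^(−n) for θ ≥ max(xᵢ), zero otherwise. Here max(xᵢ) = 2.79.
Posterior ∝ θ^(−7) · θ^(−3) = θ^(−10) on θ ≥ max(2.1, 2.79) = 2.79.
This density is strictly decreasing in θ, so the posterior mode lies at the lower boundary of the support.

θ̂_MAP = 2.79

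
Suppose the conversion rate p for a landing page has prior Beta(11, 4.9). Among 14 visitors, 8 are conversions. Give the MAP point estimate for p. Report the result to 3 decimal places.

p̂_MAP = 0.645

Prior: Beta(11, 4.9).
Data: 8 successes in 14 trials. The binomial likelihood contributes p^8(1−p)^6, so the posterior is Beta(11+8, 4.9+6) = Beta(19, 10.9).
For Beta(a, b) with a, b > 1 the mode is (a−1)/(a+b−2) = 18/27.9 ≈ 0.645.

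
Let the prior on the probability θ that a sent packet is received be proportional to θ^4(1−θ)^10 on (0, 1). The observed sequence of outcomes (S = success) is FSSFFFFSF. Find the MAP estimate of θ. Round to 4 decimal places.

The prior density ∝ θ^4(1−θ)^10 is the kernel of Beta(5, 11).
Data: 3 successes in 9 trials (from the sequence). The binomial likelihood contributes θ^3(1−θ)^6, so the posterior is Beta(5+3, 11+6) = Beta(8, 17).
For Beta(a, b) with a, b > 1 the mode is (a−1)/(a+b−2) = 7/23 ≈ 0.3043.

θ̂_MAP = 0.3043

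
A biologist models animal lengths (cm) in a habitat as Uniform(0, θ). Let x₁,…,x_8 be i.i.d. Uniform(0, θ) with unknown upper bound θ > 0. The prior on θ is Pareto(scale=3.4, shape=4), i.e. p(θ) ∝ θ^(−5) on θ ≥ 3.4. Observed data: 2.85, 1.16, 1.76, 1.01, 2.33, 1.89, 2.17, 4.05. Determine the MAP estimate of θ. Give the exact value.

The Uniform(0, θ) likelihood is θ^(−n) for θ ≥ max(xᵢ), zero otherwise. Here max(xᵢ) = 4.05.
Posterior ∝ θ^(−5) · θ^(−8) = θ^(−13) on θ ≥ max(3.4, 4.05) = 4.05.
This density is strictly decreasing in θ, so the posterior mode lies at the lower boundary of the support.

θ̂_MAP = 4.05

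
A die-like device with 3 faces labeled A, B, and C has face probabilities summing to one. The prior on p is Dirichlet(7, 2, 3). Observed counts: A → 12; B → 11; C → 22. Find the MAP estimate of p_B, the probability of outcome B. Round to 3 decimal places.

MAP estimate of p_B = 0.222

The posterior is Dirichlet(αᵢ + nᵢ) = Dirichlet(19, 13, 25).
For a Dirichlet(a₁,…,a_K) with all aᵢ > 1, the mode has j-th component (aⱼ − 1)/(Σaᵢ − K).
Here Σaᵢ = 57 and K = 3, so p_B = (13 − 1)/(57 − 3) = 12/54 ≈ 0.222.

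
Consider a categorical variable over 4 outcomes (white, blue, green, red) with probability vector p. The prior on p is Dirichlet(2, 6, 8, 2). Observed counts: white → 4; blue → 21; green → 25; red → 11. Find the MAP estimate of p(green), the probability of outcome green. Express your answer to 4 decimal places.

MAP estimate of p(green) = 0.4267

The posterior is Dirichlet(αᵢ + nᵢ) = Dirichlet(6, 27, 33, 13).
For a Dirichlet(a₁,…,a_K) with all aᵢ > 1, the mode has j-th component (aⱼ − 1)/(Σaᵢ − K).
Here Σaᵢ = 79 and K = 4, so p(green) = (33 − 1)/(79 − 4) = 32/75 ≈ 0.4267.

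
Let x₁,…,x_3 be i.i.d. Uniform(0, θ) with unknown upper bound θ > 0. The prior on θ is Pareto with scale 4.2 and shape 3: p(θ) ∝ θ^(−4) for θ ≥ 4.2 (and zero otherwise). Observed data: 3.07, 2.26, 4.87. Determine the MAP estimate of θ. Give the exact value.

θ̂_MAP = 4.87

The Uniform(0, θ) likelihood is θ^(−n) for θ ≥ max(xᵢ), zero otherwise. Here max(xᵢ) = 4.87.
Posterior ∝ θ^(−4) · θ^(−3) = θ^(−7) on θ ≥ max(4.2, 4.87) = 4.87.
This density is strictly decreasing in θ, so the posterior mode lies at the lower boundary of the support.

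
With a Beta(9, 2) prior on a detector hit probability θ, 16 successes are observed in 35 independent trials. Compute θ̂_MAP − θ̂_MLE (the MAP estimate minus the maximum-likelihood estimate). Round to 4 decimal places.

MAP − MLE = 0.0883

Posterior is Beta(25, 21); MAP = (25−1)/(46−2) = 24/44 ≈ 0.54545.
MLE ignores the prior: θ̂_MLE = k/n = 16/35 ≈ 0.45714.
Difference = 24/44 − 16/35 = 34/385 ≈ 0.0883.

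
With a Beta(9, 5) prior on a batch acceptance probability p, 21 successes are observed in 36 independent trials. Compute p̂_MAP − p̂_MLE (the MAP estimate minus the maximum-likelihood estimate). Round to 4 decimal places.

MAP − MLE = 0.0208

Posterior is Beta(30, 20); MAP = (30−1)/(50−2) = 29/48 ≈ 0.60417.
MLE ignores the prior: p̂_MLE = k/n = 21/36 ≈ 0.58333.
Difference = 29/48 − 21/36 = 1/48 ≈ 0.0208.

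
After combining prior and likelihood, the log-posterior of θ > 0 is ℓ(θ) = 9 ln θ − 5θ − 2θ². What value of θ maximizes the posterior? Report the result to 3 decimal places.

θ̂_MAP = 1.000

ℓ'(θ) = 9/θ − 5 − 4θ. Setting this to zero and multiplying by θ: 4θ² + 5θ − 9 = 0.
θ = (−5 + √(5² + 4·4·9)) / (2·4) = (−5 + √169) / 8 = (−5 + 13)/8 = 1.
ℓ''(θ) = −9/θ² − 4 < 0, confirming a maximum.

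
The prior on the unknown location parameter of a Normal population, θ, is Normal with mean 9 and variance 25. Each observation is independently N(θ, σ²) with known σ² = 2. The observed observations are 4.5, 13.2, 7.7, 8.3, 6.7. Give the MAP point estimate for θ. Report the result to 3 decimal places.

θ̂_MAP = 8.094

n = 5; x̄ = (4.5 + 13.2 + 7.7 + 8.3 + 6.7)/5 = 40.4/5 = 8.08.
For a Normal prior and Normal likelihood with known variance, the posterior is Normal; its mode equals its mean, the precision-weighted average.
Prior precision 1/σ₀² = 1/25 = 0.04; data precision n/σ² = 5/2 = 2.5.
θ̂ = (0.04·9 + 2.5·8.08) / (0.04 + 2.5) = 20.56/2.54 = 1028/127 ≈ 8.094.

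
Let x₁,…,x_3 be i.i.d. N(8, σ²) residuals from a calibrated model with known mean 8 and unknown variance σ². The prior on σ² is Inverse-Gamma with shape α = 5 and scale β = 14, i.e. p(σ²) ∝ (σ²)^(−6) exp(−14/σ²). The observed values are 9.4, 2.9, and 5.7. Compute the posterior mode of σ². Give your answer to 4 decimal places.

Sum of squared deviations about the known mean: SS = (9.4−8)² + (2.9−8)² + (5.7−8)² = 33.26.
The Normal likelihood contributes (σ²)^(−n/2) exp(−SS/(2σ²)), so the posterior is Inverse-Gamma(α + n/2, β + SS/2) = Inverse-Gamma(6.5, 30.63).
The mode of Inverse-Gamma(a, b) is b/(a+1) = 30.63/7.5 ≈ 4.0840.

σ̂²_MAP = 4.0840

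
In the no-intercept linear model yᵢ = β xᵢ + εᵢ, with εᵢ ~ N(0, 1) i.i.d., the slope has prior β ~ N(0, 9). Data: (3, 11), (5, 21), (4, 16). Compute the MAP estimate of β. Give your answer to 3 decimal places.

log p(β | y) = −Σ(yᵢ − βxᵢ)²/(2·1) − β²/(2·9) + const.
Setting the derivative to zero: Σxᵢ(yᵢ − βxᵢ)/1 − β/9 = 0, so β = Σxᵢyᵢ / (Σxᵢ² + σ²/τ²).
Σxᵢyᵢ = 3·11 + 5·21 + 4·16 = 202; Σxᵢ² = 50; σ²/τ² = 1/9.
β̂_MAP = 202 / (50 + 1/9) = 202/(451/9) = 1818/451 ≈ 4.031.

β̂_MAP = 4.031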